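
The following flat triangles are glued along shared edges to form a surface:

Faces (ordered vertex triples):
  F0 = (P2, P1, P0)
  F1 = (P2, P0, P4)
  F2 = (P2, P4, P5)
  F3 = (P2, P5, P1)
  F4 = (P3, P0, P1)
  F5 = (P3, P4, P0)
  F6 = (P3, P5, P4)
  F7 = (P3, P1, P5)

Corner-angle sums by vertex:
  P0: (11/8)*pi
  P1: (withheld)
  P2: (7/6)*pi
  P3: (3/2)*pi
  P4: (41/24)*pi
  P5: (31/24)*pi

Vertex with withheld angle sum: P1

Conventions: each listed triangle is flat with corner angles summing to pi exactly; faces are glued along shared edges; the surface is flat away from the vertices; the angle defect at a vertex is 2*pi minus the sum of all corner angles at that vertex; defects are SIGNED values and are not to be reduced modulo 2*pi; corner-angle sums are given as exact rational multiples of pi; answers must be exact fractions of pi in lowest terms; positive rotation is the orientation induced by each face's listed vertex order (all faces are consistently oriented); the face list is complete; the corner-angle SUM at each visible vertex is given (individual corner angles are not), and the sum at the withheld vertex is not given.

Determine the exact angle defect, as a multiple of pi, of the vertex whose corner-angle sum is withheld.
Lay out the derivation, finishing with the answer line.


V = 6, E = 12, F = 8; chi = V - E + F = 2
Gauss-Bonnet: total defect = 2*pi*chi = 4*pi; visible defects sum to (71/24)*pi

Answer: defect(P1) = (25/24)*pi


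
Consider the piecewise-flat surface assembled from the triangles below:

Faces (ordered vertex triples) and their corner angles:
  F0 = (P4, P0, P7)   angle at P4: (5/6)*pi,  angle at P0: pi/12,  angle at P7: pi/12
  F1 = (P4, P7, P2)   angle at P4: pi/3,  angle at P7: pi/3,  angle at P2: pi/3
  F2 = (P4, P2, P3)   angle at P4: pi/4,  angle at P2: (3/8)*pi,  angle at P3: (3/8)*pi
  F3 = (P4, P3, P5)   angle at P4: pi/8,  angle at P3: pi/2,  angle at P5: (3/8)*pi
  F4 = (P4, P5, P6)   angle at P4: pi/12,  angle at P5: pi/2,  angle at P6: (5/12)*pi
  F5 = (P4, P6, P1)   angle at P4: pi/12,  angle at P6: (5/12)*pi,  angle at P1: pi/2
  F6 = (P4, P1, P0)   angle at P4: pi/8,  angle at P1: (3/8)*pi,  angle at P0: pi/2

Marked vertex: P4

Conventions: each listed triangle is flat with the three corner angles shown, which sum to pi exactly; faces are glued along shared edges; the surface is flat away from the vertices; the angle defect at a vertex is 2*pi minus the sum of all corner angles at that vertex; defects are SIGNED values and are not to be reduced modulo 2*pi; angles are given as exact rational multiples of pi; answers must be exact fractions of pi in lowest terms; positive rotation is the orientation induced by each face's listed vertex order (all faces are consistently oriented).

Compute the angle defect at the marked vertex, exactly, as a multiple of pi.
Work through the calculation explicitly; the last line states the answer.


Sum of corner angles at P4: (11/6)*pi
defect = 2*pi - (11/6)*pi

Answer: defect(P4) = pi/6


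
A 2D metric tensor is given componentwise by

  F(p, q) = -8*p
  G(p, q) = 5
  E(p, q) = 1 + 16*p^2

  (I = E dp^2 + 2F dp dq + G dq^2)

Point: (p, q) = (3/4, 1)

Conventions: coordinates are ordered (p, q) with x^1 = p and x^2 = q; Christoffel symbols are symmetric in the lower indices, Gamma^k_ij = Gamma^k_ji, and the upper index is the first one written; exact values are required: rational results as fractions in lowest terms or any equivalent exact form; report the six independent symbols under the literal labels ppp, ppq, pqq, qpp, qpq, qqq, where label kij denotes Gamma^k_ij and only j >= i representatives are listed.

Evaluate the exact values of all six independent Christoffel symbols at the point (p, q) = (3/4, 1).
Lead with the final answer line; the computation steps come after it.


Answer: Gamma_ppp = 6/7, Gamma_ppq = 0, Gamma_pqq = 0, Gamma_qpp = -4/7, Gamma_qpq = 0, Gamma_qqq = 0

E = 10, F = -6, G = 5 at the point
E_p = 24, E_q = 0, F_p = -8, F_q = 0, G_p = 0, G_q = 0
EG - F^2 = 14;  g^inv = (1/14) * [[5, 6], [6, 10]]
first-kind symbols [ij,l] = (1/2)(d_i g_jl + d_j g_il - d_l g_ij): [pp,p] = E_p/2 = 12, [pp,q] = F_p - E_q/2 = -8, [pq,p] = E_q/2 = 0, [pq,q] = G_p/2 = 0, [qq,p] = F_q - G_p/2 = 0, [qq,q] = G_q/2 = 0
Gamma^p_ij = (G*[ij,p] - F*[ij,q])/(EG - F^2), Gamma^q_ij = (E*[ij,q] - F*[ij,p])/(EG - F^2)


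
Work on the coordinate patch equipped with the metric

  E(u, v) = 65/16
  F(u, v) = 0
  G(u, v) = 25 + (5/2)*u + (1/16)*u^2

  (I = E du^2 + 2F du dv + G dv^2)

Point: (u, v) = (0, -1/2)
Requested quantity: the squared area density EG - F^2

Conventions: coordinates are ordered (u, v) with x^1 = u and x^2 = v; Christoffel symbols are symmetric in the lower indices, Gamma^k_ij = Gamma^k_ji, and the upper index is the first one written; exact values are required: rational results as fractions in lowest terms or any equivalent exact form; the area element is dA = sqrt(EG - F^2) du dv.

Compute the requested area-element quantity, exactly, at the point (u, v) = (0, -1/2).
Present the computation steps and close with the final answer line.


E = 65/16, F = 0, G = 25; EG - F^2 = 1625/16

Answer: EG - F^2 = 1625/16


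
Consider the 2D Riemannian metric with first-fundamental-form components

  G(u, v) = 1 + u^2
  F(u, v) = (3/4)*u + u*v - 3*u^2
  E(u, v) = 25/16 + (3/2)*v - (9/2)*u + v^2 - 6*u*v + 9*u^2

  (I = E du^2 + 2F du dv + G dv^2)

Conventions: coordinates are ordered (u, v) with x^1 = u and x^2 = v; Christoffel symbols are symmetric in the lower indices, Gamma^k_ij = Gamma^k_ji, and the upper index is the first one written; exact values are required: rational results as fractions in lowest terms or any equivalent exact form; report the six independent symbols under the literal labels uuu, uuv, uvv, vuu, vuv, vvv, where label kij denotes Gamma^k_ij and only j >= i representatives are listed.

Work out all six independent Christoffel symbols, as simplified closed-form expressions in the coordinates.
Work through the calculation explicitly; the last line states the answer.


E = 25/16 + (3/2)*v - (9/2)*u + v^2 - 6*u*v + 9*u^2; F = (3/4)*u + u*v - 3*u^2; G = 1 + u^2
Gamma^k_ij = (1/2) g^{kl} (d_i g_jl + d_j g_il - d_l g_ij), with g^inv = (1/(EG-F^2)) [[G, -F], [-F, E]]
first partials: E_u = -9/2 - 6*v + 18*u, E_v = 3/2 + 2*v - 6*u, F_u = 3/4 + v - 6*u, F_v = u, G_u = 2*u, G_v = 0
D = EG - F^2 = 25/16 + (3/2)*v - (9/2)*u + v^2 - 6*u*v + 10*u^2
expanded: Gamma^u_uu = (G E_u - 2F F_u + F E_v)/(2D), Gamma^u_uv = (G E_v - F G_u)/(2D), Gamma^u_vv = (2G F_v - G G_u - F G_v)/(2D), Gamma^v_uu = (2E F_u - E E_v - F E_u)/(2D), Gamma^v_uv = (E G_u - F E_v)/(2D), Gamma^v_vv = (E G_v - 2F F_v + F G_u)/(2D); substitute and cancel common factors

Answer: Gamma_uuu = (144*u - 48*v - 36)/(160*u^2 - 96*u*v - 72*u + 16*v^2 + 24*v + 25), Gamma_uuv = (-48*u + 16*v + 12)/(160*u^2 - 96*u*v - 72*u + 16*v^2 + 24*v + 25), Gamma_uvv = 0, Gamma_vuu = -48*u/(160*u^2 - 96*u*v - 72*u + 16*v^2 + 24*v + 25), Gamma_vuv = 16*u/(160*u^2 - 96*u*v - 72*u + 16*v^2 + 24*v + 25), Gamma_vvv = 0


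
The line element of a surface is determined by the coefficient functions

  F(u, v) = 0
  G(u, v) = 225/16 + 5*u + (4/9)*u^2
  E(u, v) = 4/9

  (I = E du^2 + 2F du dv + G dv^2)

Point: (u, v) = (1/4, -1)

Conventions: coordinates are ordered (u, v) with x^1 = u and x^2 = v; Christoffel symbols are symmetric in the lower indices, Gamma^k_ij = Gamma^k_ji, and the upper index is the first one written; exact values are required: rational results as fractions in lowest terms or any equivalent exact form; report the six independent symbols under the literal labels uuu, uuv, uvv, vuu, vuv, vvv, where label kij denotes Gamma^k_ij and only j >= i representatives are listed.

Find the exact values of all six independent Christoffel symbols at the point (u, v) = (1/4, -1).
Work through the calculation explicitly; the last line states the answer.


E = 4/9, F = 0, G = 2209/144 at the point
E_u = 0, E_v = 0, F_u = 0, F_v = 0, G_u = 47/9, G_v = 0
EG - F^2 = 2209/324;  g^inv = (324/2209) * [[2209/144, 0], [0, 4/9]]
first-kind symbols [ij,l] = (1/2)(d_i g_jl + d_j g_il - d_l g_ij): [uu,u] = E_u/2 = 0, [uu,v] = F_u - E_v/2 = 0, [uv,u] = E_v/2 = 0, [uv,v] = G_u/2 = 47/18, [vv,u] = F_v - G_u/2 = -47/18, [vv,v] = G_v/2 = 0
Gamma^u_ij = (G*[ij,u] - F*[ij,v])/(EG - F^2), Gamma^v_ij = (E*[ij,v] - F*[ij,u])/(EG - F^2)

Answer: Gamma_uuu = 0, Gamma_uuv = 0, Gamma_uvv = -47/8, Gamma_vuu = 0, Gamma_vuv = 8/47, Gamma_vvv = 0


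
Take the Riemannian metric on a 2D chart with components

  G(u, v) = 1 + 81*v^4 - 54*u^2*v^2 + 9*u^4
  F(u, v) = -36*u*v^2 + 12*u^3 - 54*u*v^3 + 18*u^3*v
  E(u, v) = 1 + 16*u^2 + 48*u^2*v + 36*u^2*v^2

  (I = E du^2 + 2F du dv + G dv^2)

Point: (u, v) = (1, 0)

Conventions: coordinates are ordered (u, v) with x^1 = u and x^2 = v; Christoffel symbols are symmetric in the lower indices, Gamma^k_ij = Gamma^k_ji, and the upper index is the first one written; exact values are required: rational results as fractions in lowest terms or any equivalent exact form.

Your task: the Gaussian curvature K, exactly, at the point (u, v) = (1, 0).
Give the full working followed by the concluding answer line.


E = 17, F = 12, G = 10, EG - F^2 = 26 at the point
E_u = 32, E_v = 48, F_u = 36, F_v = 18, G_u = 36, G_v = 0
E_vv = 72, F_uv = 54, G_uu = 108
Using the Brioschi determinant formula for K from the metric derivatives:
M1 = [[-E_vv/2 + F_uv - G_uu/2, E_u/2, F_u - E_v/2], [F_v - G_u/2, E, F], [G_v/2, F, G]] = [[-36, 16, 12], [0, 17, 12], [0, 12, 10]]; det M1 = -936
M2 = [[0, E_v/2, G_u/2], [E_v/2, E, F], [G_u/2, F, G]] = [[0, 24, 18], [24, 17, 12], [18, 12, 10]]; det M2 = -900
det M1 - det M2 = -36; K = -36 / (26)^2 = -9/169

Answer: K = -9/169


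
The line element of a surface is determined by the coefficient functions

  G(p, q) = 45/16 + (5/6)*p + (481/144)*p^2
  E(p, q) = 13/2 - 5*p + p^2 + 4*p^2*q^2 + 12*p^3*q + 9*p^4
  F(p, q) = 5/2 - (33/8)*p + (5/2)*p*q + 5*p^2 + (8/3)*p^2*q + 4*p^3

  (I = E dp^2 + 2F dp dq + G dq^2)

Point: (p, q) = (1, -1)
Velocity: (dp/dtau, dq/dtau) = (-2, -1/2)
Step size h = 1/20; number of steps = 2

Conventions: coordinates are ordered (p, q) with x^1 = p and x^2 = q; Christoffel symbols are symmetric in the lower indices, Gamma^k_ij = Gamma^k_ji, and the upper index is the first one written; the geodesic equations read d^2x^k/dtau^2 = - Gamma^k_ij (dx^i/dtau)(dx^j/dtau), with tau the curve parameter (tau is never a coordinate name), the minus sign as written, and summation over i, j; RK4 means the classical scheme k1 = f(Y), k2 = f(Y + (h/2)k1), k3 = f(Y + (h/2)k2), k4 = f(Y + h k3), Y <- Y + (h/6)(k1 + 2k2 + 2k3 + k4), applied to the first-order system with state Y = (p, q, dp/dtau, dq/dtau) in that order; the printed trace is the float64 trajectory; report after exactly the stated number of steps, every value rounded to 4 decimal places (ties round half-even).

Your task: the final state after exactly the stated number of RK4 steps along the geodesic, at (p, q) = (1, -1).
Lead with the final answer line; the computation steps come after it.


Answer: p = 0.8008, q = -1.0780, dp/dtau = -1.9483, dq/dtau = -1.0533

f(Y) = (dp/dtau, dq/dtau, -Gamma^p_ij Y'^i Y'^j, -Gamma^q_ij Y'^i Y'^j) with the Gammas evaluated at the stage position; h = 0.050000; intermediate values shown to 6 dp
step 0: p = 1.0000, q = -1.0000, dp/dtau = -2.0000, dq/dtau = -0.5000
step 1:
  k1: at (p, q) = (1.000000, -1.000000), (dp/dtau, dq/dtau) = (-2.000000, -0.500000); Gamma_ppp = -0.014989, Gamma_ppq = 0.289948, Gamma_pqq = 0.503124, Gamma_qpp = 1.155831, Gamma_qpq = 0.446120, Gamma_qqq = -0.159039; k1 = (-2.000000, -0.500000, -0.645722, -5.475806)
  k2: at (p, q) = (0.950000, -1.012500), (dp/dtau, dq/dtau) = (-2.016143, -0.636895); Gamma_ppp = -0.162808, Gamma_ppq = 0.203187, Gamma_pqq = 0.419711, Gamma_qpp = 1.107221, Gamma_qpq = 0.490757, Gamma_qqq = -0.106648; k2 = (-2.016143, -0.636895, -0.030273, -5.717743)
  k3: at (p, q) = (0.949596, -1.015922), (dp/dtau, dq/dtau) = (-2.000757, -0.642944); Gamma_ppp = -0.166864, Gamma_ppq = 0.201485, Gamma_pqq = 0.419314, Gamma_qpp = 1.105040, Gamma_qpq = 0.491804, Gamma_qqq = -0.105338; k3 = (-2.000757, -0.642944, -0.023743, -5.645250)
  k4: at (p, q) = (0.899962, -1.032147), (dp/dtau, dq/dtau) = (-2.001187, -0.782263); Gamma_ppp = -0.291687, Gamma_ppq = 0.128472, Gamma_pqq = 0.339501, Gamma_qpp = 1.017925, Gamma_qpq = 0.521459, Gamma_qqq = -0.065078; k4 = (-2.001187, -0.782263, 0.558146, -5.669352)
  Y <- Y + (h/6)(k1 + 2k2 + 2k3 + k4): p = 0.8997, q = -1.0320, dp/dtau = -2.0016, dq/dtau = -0.7823
step 2:
  k1: at (p, q) = (0.899708, -1.032016), (dp/dtau, dq/dtau) = (-2.001630, -0.782260); Gamma_ppp = -0.292098, Gamma_ppq = 0.128193, Gamma_pqq = 0.339096, Gamma_qpp = 1.017547, Gamma_qpq = 0.521547, Gamma_qqq = -0.064952; k1 = (-2.001630, -0.782260, 0.561345, -5.670348)
  k2: at (p, q) = (0.849668, -1.051573), (dp/dtau, dq/dtau) = (-1.987596, -0.924018); Gamma_ppp = -0.395425, Gamma_ppq = 0.068018, Gamma_pqq = 0.264040, Gamma_qpp = 0.895712, Gamma_qpq = 0.539506, Gamma_qqq = -0.035620; k2 = (-1.987596, -0.924018, 1.086860, -5.489819)
  k3: at (p, q) = (0.850019, -1.055117), (dp/dtau, dq/dtau) = (-1.974459, -0.919505); Gamma_ppp = -0.397177, Gamma_ppq = 0.067592, Gamma_pqq = 0.264607, Gamma_qpp = 0.893420, Gamma_qpq = 0.539694, Gamma_qqq = -0.035131; k3 = (-1.974459, -0.919505, 1.079236, -5.412940)
  k4: at (p, q) = (0.800986, -1.077991), (dp/dtau, dq/dtau) = (-1.947668, -1.052907); Gamma_ppp = -0.476883, Gamma_ppq = 0.020994, Gamma_pqq = 0.197901, Gamma_qpp = 0.744168, Gamma_qpq = 0.548209, Gamma_qqq = -0.016065; k4 = (-1.947668, -1.052907, 1.503514, -5.053564)
  Y <- Y + (h/6)(k1 + 2k2 + 2k3 + k4): p = 0.8008, q = -1.0780, dp/dtau = -1.9483, dq/dtau = -1.0533


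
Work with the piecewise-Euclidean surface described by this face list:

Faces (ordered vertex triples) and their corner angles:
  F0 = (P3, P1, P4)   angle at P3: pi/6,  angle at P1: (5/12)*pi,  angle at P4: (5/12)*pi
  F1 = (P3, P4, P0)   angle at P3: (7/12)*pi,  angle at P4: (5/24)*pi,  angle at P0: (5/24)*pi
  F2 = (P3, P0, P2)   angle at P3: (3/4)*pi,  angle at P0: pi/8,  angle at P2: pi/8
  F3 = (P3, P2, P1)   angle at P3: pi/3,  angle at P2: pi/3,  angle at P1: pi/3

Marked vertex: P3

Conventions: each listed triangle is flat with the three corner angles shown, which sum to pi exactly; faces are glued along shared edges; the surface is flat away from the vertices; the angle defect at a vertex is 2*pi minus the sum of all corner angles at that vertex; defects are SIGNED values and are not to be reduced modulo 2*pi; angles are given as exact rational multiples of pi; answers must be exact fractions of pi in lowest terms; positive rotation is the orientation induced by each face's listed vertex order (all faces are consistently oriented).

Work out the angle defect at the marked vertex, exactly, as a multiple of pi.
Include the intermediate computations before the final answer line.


Sum of corner angles at P3: (11/6)*pi
defect = 2*pi - (11/6)*pi

Answer: defect(P3) = pi/6


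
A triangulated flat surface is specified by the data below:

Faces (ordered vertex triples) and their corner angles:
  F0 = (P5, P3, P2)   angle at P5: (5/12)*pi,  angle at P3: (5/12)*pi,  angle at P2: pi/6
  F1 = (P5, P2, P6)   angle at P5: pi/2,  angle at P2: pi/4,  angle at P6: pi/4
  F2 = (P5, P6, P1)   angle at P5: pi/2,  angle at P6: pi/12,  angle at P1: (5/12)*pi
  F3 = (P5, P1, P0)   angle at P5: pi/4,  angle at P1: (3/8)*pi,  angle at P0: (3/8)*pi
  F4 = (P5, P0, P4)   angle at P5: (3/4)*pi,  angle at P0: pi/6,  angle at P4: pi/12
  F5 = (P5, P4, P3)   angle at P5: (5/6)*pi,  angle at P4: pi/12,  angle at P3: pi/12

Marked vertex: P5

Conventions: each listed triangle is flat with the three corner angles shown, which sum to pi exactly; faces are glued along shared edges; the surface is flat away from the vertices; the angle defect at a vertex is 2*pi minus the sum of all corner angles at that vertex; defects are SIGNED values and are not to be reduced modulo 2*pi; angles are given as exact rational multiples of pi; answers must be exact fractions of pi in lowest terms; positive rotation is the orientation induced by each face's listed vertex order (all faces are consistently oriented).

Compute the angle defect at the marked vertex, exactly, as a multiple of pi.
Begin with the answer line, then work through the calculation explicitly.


Answer: defect(P5) = (-5/4)*pi

Sum of corner angles at P5: (13/4)*pi
defect = 2*pi - (13/4)*pi


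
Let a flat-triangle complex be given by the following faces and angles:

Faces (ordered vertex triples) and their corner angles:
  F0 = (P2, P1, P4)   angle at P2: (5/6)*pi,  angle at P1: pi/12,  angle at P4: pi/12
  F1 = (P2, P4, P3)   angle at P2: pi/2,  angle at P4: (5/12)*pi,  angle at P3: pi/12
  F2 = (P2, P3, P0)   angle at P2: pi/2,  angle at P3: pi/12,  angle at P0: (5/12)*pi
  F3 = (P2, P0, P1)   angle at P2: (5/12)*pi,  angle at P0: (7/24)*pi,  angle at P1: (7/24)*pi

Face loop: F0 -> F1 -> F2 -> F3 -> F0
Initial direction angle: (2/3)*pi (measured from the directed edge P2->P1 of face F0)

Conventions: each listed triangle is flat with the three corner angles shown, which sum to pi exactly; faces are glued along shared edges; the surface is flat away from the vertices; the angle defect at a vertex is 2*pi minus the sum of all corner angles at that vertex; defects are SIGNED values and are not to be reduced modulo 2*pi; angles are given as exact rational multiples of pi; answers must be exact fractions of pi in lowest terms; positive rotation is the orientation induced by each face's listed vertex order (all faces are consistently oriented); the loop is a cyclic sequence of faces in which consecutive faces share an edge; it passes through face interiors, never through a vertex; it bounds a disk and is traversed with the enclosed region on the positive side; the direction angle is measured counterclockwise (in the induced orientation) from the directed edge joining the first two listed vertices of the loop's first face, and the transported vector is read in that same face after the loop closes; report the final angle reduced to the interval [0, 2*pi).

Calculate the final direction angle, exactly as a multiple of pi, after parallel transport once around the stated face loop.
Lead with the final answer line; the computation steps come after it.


Answer: final direction angle = (5/12)*pi

enclosed vertex P2: corner angles sum to (9/4)*pi, defect = 2*pi - (9/4)*pi = -pi/4
transport around the loop rotates by the sum of enclosed defects; add to the initial angle mod 2*pi
final angle = (2/3)*pi - pi/4 = (5/12)*pi (mod 2*pi)


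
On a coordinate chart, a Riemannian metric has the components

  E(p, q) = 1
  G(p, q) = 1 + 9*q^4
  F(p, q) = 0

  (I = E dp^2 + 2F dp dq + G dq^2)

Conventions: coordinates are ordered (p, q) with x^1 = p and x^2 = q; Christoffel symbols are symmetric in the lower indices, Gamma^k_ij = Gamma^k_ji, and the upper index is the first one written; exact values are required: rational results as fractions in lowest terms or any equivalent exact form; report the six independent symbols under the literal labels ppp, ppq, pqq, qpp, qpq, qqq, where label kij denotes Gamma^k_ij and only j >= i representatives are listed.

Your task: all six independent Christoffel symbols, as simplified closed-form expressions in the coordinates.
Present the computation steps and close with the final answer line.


E = 1; F = 0; G = 1 + 9*q^4
Gamma^k_ij = (1/2) g^{kl} (d_i g_jl + d_j g_il - d_l g_ij), with g^inv = (1/(EG-F^2)) [[G, -F], [-F, E]]
first partials: E_p = 0, E_q = 0, F_p = 0, F_q = 0, G_p = 0, G_q = 36*q^3
D = EG - F^2 = 1 + 9*q^4
expanded: Gamma^p_pp = (G E_p - 2F F_p + F E_q)/(2D), Gamma^p_pq = (G E_q - F G_p)/(2D), Gamma^p_qq = (2G F_q - G G_p - F G_q)/(2D), Gamma^q_pp = (2E F_p - E E_q - F E_p)/(2D), Gamma^q_pq = (E G_p - F E_q)/(2D), Gamma^q_qq = (E G_q - 2F F_q + F G_p)/(2D); substitute and cancel common factors

Answer: Gamma_ppp = 0, Gamma_ppq = 0, Gamma_pqq = 0, Gamma_qpp = 0, Gamma_qpq = 0, Gamma_qqq = 18*q^3/(9*q^4 + 1)


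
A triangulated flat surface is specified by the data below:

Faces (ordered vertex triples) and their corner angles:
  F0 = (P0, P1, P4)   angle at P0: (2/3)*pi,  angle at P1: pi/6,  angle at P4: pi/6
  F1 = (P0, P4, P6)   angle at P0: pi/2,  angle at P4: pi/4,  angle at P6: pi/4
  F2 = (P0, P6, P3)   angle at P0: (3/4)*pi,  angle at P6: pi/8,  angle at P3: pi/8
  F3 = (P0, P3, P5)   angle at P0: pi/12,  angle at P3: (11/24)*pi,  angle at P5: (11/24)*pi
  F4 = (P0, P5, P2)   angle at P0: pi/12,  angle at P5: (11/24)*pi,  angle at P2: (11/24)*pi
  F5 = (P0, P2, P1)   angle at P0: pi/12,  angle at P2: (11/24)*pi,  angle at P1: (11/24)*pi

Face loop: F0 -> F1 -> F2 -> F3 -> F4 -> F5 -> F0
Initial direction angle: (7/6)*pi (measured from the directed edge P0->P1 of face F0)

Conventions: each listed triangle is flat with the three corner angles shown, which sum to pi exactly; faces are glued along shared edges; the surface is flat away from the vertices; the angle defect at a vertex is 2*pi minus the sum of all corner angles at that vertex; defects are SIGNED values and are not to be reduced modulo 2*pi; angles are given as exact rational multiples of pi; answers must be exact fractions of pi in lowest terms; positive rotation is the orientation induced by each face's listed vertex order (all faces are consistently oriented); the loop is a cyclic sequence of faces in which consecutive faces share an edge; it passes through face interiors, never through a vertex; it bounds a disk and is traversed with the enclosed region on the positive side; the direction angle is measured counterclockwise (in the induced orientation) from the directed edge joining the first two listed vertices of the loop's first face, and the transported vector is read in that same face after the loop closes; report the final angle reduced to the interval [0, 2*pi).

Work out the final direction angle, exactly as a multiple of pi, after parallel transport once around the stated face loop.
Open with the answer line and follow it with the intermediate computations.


Answer: final direction angle = pi

enclosed vertex P0: corner angles sum to (13/6)*pi, defect = 2*pi - (13/6)*pi = -pi/6
transport around the loop rotates by the sum of enclosed defects; add to the initial angle mod 2*pi
final angle = (7/6)*pi - pi/6 = pi (mod 2*pi)


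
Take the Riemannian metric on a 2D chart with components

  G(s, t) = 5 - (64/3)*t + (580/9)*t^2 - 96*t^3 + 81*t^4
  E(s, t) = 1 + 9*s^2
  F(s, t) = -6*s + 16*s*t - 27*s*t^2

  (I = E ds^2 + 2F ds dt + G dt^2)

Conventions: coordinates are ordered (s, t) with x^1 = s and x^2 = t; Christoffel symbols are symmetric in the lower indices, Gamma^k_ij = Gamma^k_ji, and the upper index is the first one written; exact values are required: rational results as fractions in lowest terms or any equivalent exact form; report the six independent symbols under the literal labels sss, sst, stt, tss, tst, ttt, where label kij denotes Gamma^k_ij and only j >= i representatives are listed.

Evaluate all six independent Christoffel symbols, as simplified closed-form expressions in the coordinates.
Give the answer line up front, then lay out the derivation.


Answer: Gamma_sss = 81*s/(81*s^2 + 729*t^4 - 864*t^3 + 580*t^2 - 192*t + 45), Gamma_sst = 0, Gamma_stt = (-486*s*t + 144*s)/(81*s^2 + 729*t^4 - 864*t^3 + 580*t^2 - 192*t + 45), Gamma_tss = (-243*t^2 + 144*t - 54)/(81*s^2 + 729*t^4 - 864*t^3 + 580*t^2 - 192*t + 45), Gamma_tst = 0, Gamma_ttt = (1458*t^3 - 1296*t^2 + 580*t - 96)/(81*s^2 + 729*t^4 - 864*t^3 + 580*t^2 - 192*t + 45)

E = 1 + 9*s^2; F = -6*s + 16*s*t - 27*s*t^2; G = 5 - (64/3)*t + (580/9)*t^2 - 96*t^3 + 81*t^4
Gamma^k_ij = (1/2) g^{kl} (d_i g_jl + d_j g_il - d_l g_ij), with g^inv = (1/(EG-F^2)) [[G, -F], [-F, E]]
first partials: E_s = 18*s, E_t = 0, F_s = -6 + 16*t - 27*t^2, F_t = 16*s - 54*s*t, G_s = 0, G_t = -64/3 + (1160/9)*t - 288*t^2 + 324*t^3
D = EG - F^2 = 5 - (64/3)*t + (580/9)*t^2 + 9*s^2 - 96*t^3 + 81*t^4
expanded: Gamma^s_ss = (G E_s - 2F F_s + F E_t)/(2D), Gamma^s_st = (G E_t - F G_s)/(2D), Gamma^s_tt = (2G F_t - G G_s - F G_t)/(2D), Gamma^t_ss = (2E F_s - E E_t - F E_s)/(2D), Gamma^t_st = (E G_s - F E_t)/(2D), Gamma^t_tt = (E G_t - 2F F_t + F G_s)/(2D); substitute and cancel common factors


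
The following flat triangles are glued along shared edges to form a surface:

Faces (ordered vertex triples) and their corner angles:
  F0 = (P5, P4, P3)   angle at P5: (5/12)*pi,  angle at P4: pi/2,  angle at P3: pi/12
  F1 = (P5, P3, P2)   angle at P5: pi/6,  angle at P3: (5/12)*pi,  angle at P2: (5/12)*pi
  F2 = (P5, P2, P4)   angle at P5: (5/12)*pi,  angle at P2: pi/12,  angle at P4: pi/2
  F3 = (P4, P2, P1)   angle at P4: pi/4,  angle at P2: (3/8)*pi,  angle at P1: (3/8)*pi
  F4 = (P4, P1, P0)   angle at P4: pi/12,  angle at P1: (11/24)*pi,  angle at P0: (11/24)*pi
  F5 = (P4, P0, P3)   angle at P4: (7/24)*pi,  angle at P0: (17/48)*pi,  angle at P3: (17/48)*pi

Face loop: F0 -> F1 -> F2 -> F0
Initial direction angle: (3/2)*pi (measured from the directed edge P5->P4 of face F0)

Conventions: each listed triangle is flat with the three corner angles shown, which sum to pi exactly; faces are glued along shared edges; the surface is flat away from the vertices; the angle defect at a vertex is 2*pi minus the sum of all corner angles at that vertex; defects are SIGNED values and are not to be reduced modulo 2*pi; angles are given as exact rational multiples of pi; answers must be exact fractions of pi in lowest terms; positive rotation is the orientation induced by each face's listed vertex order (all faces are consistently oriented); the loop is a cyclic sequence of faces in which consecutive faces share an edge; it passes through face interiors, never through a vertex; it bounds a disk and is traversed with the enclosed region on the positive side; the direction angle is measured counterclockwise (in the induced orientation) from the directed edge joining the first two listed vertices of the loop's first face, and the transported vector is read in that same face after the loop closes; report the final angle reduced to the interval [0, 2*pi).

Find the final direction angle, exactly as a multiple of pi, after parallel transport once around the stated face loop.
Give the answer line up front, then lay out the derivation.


Answer: final direction angle = pi/2

enclosed vertex P5: corner angles sum to pi, defect = 2*pi - pi = pi
holonomy = initial angle + sum of enclosed defects (mod 2*pi), positive in the induced orientation
final angle = (3/2)*pi + pi = pi/2 (mod 2*pi)


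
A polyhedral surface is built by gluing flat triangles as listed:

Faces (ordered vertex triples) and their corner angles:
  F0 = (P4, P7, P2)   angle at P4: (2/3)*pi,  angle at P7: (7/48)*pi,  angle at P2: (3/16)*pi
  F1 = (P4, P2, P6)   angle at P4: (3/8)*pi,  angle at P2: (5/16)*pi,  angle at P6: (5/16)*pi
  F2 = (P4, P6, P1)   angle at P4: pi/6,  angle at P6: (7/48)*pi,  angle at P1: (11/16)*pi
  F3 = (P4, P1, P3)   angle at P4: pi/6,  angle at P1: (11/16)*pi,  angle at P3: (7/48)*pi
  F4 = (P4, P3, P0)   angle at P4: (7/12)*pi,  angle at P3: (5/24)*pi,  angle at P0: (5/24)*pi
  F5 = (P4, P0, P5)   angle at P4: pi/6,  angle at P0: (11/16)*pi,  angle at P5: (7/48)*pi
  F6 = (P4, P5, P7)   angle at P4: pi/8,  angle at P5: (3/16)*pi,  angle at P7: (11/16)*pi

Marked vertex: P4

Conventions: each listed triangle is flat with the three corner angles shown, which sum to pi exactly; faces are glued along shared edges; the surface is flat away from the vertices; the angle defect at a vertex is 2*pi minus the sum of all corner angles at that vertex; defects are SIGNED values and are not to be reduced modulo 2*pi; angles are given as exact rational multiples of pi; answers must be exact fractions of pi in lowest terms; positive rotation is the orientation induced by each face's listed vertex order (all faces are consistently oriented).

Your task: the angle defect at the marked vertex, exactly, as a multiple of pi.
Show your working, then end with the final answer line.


Sum of corner angles at P4: (9/4)*pi
defect = 2*pi - (9/4)*pi

Answer: defect(P4) = -pi/4


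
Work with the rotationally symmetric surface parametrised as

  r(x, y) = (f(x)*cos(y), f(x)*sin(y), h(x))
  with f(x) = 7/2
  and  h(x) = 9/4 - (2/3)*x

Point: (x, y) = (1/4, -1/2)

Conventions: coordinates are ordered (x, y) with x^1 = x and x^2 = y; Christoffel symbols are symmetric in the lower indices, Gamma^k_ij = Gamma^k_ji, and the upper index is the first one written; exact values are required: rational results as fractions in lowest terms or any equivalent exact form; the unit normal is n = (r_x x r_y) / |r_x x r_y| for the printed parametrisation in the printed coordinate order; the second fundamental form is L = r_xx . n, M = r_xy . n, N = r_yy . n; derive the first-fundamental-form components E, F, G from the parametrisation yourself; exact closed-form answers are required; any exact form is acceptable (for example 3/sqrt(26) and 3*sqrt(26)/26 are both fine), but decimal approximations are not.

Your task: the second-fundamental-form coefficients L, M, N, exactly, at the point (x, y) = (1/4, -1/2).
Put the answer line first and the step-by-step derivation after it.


Answer: L = 0, M = 0, N = -7/2

f = 7/2, f' = 0, f'' = 0, h' = -2/3, h'' = 0
E = 4/9, F = 0, G = 49/4; answer radicand W^2 = 4/9
unnormalised second-form numerators: l = 0, m = 0, n = -7/3; L = l/sqrt(4/9), and similarly M = m/sqrt(W^2), N = n/sqrt(W^2)


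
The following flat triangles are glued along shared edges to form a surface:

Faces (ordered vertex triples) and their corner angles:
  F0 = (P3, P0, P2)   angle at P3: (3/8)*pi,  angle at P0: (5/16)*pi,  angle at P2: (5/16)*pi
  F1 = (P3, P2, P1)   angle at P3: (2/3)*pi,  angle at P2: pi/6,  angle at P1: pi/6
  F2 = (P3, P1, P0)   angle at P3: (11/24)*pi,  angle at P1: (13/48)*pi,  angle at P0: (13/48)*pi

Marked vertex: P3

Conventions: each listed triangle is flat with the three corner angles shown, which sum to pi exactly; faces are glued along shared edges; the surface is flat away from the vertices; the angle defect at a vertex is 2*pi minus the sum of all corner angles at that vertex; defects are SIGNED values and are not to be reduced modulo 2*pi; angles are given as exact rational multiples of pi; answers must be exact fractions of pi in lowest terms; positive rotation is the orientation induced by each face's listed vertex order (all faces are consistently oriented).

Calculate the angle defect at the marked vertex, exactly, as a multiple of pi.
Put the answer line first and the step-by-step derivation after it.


Answer: defect(P3) = pi/2

Sum of corner angles at P3: (3/2)*pi
defect = 2*pi - (3/2)*pi


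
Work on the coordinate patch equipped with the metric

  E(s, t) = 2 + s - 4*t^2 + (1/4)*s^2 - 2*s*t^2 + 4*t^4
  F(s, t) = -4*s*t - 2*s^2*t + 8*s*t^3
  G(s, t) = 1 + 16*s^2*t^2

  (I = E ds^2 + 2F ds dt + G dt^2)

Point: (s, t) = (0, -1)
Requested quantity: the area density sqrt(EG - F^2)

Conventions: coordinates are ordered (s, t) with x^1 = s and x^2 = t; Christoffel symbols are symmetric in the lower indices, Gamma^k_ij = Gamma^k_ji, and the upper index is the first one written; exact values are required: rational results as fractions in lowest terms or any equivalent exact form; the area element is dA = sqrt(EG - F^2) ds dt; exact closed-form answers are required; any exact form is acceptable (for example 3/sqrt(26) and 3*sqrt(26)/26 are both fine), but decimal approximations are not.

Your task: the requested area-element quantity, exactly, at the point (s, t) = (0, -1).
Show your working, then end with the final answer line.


E = 2, F = 0, G = 1; EG - F^2 = 2

Answer: sqrt(EG - F^2) = sqrt(2)


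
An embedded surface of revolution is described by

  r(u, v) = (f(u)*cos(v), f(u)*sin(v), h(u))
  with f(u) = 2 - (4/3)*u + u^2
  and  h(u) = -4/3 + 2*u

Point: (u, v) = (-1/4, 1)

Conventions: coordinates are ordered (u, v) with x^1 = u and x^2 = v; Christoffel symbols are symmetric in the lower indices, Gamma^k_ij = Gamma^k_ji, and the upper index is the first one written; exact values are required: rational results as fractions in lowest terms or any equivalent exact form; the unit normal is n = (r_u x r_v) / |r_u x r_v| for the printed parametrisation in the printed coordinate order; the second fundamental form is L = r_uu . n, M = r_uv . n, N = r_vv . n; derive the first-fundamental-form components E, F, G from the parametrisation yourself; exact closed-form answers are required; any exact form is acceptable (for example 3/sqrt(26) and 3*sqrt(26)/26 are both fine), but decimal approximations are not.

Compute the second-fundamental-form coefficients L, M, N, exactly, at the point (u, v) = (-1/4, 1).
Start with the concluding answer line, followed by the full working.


Answer: L = -24*sqrt(265)/265, M = 0, N = 23*sqrt(265)/212

f = 115/48, f' = -11/6, f'' = 2, h' = 2, h'' = 0
E = 265/36, F = 0, G = 13225/2304; answer radicand W^2 = 265/36
unnormalised second-form numerators: l = -4, m = 0, n = 115/24; L = l/sqrt(265/36), and similarly M = m/sqrt(W^2), N = n/sqrt(W^2)


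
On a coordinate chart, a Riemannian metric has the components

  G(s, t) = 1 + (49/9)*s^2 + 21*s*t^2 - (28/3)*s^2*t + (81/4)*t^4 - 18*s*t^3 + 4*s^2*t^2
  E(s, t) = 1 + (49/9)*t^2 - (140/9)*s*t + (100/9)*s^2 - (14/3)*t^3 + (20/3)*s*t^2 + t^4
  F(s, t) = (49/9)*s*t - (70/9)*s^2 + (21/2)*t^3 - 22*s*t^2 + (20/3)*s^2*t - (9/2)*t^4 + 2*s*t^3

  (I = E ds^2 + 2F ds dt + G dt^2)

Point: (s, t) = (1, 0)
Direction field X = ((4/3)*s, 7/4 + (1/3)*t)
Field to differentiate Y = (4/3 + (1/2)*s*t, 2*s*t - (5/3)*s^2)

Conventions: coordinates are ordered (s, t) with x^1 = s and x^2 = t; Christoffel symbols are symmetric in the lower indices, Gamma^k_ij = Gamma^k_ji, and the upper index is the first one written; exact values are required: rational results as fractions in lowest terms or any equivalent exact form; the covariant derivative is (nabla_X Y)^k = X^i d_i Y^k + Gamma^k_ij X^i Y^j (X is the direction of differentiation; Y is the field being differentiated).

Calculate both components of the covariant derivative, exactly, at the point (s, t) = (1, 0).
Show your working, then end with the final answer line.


E = 109/9, F = -70/9, G = 58/9 at the point
E_s = 200/9, E_t = -140/9, F_s = -140/9, F_t = 109/9, G_s = 98/9, G_t = -28/3
EG - F^2 = 158/9;  g^inv = (9/158) * [[58/9, 70/9], [70/9, 109/9]]
first-kind symbols [ij,l] = (1/2)(d_i g_jl + d_j g_il - d_l g_ij): [ss,s] = E_s/2 = 100/9, [ss,t] = F_s - E_t/2 = -70/9, [st,s] = E_t/2 = -70/9, [st,t] = G_s/2 = 49/9, [tt,s] = F_t - G_s/2 = 20/3, [tt,t] = G_t/2 = -14/3
Gamma^s_ij = (G*[ij,s] - F*[ij,t])/(EG - F^2), Gamma^t_ij = (E*[ij,t] - F*[ij,s])/(EG - F^2)
Gamma_sss = 50/79, Gamma_sst = -35/79, Gamma_stt = 30/79, Gamma_tss = -35/79, Gamma_tst = 49/158, Gamma_ttt = -21/79
X = (4/3, 7/4), Y = (4/3, -5/3) at the point

Answer: (nabla_X Y)^s = 533/632, (nabla_X Y)^t = -2623/2844


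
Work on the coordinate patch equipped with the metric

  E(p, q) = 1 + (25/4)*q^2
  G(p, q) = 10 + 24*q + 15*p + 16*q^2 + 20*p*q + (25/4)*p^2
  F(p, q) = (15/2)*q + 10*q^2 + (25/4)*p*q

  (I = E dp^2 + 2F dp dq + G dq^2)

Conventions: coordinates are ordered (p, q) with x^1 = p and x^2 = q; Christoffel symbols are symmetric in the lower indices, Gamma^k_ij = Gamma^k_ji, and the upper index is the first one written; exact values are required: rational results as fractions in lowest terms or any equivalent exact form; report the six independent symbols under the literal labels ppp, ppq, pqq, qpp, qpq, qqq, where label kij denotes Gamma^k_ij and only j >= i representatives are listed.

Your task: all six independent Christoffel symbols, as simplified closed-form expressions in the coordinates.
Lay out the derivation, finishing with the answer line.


E = 1 + (25/4)*q^2; F = (15/2)*q + 10*q^2 + (25/4)*p*q; G = 10 + 24*q + 15*p + 16*q^2 + 20*p*q + (25/4)*p^2
Gamma^k_ij = (1/2) g^{kl} (d_i g_jl + d_j g_il - d_l g_ij), with g^inv = (1/(EG-F^2)) [[G, -F], [-F, E]]
first partials: E_p = 0, E_q = (25/2)*q, F_p = (25/4)*q, F_q = 15/2 + 20*q + (25/4)*p, G_p = 15 + 20*q + (25/2)*p, G_q = 24 + 32*q + 20*p
D = EG - F^2 = 10 + 24*q + 15*p + (89/4)*q^2 + 20*p*q + (25/4)*p^2
expanded: Gamma^p_pp = (G E_p - 2F F_p + F E_q)/(2D), Gamma^p_pq = (G E_q - F G_p)/(2D), Gamma^p_qq = (2G F_q - G G_p - F G_q)/(2D), Gamma^q_pp = (2E F_p - E E_q - F E_p)/(2D), Gamma^q_pq = (E G_p - F E_q)/(2D), Gamma^q_qq = (E G_q - 2F F_q + F G_p)/(2D); substitute and cancel common factors

Answer: Gamma_ppp = 0, Gamma_ppq = 25*q/(25*p^2 + 80*p*q + 60*p + 89*q^2 + 96*q + 40), Gamma_pqq = 40*q/(25*p^2 + 80*p*q + 60*p + 89*q^2 + 96*q + 40), Gamma_qpp = 0, Gamma_qpq = (25*p + 40*q + 30)/(25*p^2 + 80*p*q + 60*p + 89*q^2 + 96*q + 40), Gamma_qqq = (40*p + 64*q + 48)/(25*p^2 + 80*p*q + 60*p + 89*q^2 + 96*q + 40)


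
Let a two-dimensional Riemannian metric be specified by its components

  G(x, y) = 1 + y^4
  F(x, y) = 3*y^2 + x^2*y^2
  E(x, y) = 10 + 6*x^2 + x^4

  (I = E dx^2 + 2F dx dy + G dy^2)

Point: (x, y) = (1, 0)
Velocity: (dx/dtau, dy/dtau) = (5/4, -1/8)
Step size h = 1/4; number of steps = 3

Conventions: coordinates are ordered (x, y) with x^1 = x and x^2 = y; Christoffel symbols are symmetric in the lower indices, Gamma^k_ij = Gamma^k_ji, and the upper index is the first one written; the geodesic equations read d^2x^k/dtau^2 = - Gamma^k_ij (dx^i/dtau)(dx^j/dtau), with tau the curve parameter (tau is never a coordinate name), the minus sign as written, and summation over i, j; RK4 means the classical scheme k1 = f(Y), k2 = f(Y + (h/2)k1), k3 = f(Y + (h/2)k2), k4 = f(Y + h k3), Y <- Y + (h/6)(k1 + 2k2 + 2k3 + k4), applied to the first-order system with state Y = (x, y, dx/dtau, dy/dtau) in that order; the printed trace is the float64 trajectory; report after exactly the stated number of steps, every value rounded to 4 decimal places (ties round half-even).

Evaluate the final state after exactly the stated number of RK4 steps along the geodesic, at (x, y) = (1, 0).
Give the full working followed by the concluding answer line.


f(Y) = (dx/dtau, dy/dtau, -Gamma^x_ij Y'^i Y'^j, -Gamma^y_ij Y'^i Y'^j) with the Gammas evaluated at the stage position; h = 0.250000; intermediate values shown to 6 dp
step 0: x = 1.0000, y = 0.0000, dx/dtau = 1.2500, dy/dtau = -0.1250
step 1:
  k1: at (x, y) = (1.000000, 0.000000), (dx/dtau, dy/dtau) = (1.250000, -0.125000); Gamma_xxx = 0.470588, Gamma_xxy = 0.000000, Gamma_xyy = 0.000000, Gamma_yxx = 0.000000, Gamma_yxy = 0.000000, Gamma_yyy = 0.000000; k1 = (1.250000, -0.125000, -0.735294, 0.000000)
  k2: at (x, y) = (1.156250, -0.015625), (dx/dtau, dy/dtau) = (1.158088, -0.125000); Gamma_xxx = 0.506295, Gamma_xxy = 0.000000, Gamma_xyy = -0.006842, Gamma_yxx = 0.000029, Gamma_yxy = 0.000000, Gamma_yyy = 0.000000; k2 = (1.158088, -0.125000, -0.678920, -0.000038)
  k3: at (x, y) = (1.144761, -0.015625), (dx/dtau, dy/dtau) = (1.165135, -0.125005); Gamma_xxx = 0.504026, Gamma_xxy = 0.000000, Gamma_xyy = -0.006880, Gamma_yxx = 0.000029, Gamma_yxy = 0.000000, Gamma_yyy = 0.000000; k3 = (1.165135, -0.125005, -0.684127, -0.000039)
  k4: at (x, y) = (1.291284, -0.031251), (dx/dtau, dy/dtau) = (1.078968, -0.125010); Gamma_xxx = 0.529034, Gamma_xxy = 0.000000, Gamma_xyy = -0.012803, Gamma_yxx = 0.000111, Gamma_yxy = 0.000000, Gamma_yyy = -0.000003; k4 = (1.078968, -0.125010, -0.615687, -0.000129)
  Y <- Y + (h/6)(k1 + 2k2 + 2k3 + k4): x = 1.2906, y = -0.0313, dx/dtau = 1.0801, dy/dtau = -0.1250
step 2:
  k1: at (x, y) = (1.290642, -0.031251), (dx/dtau, dy/dtau) = (1.080122, -0.125012); Gamma_xxx = 0.528943, Gamma_xxy = 0.000000, Gamma_xyy = -0.012807, Gamma_yxx = 0.000111, Gamma_yxy = 0.000000, Gamma_yyy = -0.000003; k1 = (1.080122, -0.125012, -0.616898, -0.000129)
  k2: at (x, y) = (1.425658, -0.046877), (dx/dtau, dy/dtau) = (1.003010, -0.125028); Gamma_xxx = 0.545059, Gamma_xxy = 0.000000, Gamma_xyy = -0.017922, Gamma_yxx = 0.000238, Gamma_yxy = 0.000000, Gamma_yyy = -0.000008; k2 = (1.003010, -0.125028, -0.548064, -0.000239)
  k3: at (x, y) = (1.416018, -0.046879), (dx/dtau, dy/dtau) = (1.011614, -0.125042); Gamma_xxx = 0.544109, Gamma_xxy = 0.000000, Gamma_xyy = -0.018014, Gamma_yxx = 0.000239, Gamma_yxy = 0.000000, Gamma_yyy = -0.000008; k3 = (1.011614, -0.125042, -0.556539, -0.000244)
  k4: at (x, y) = (1.543546, -0.062511), (dx/dtau, dy/dtau) = (0.940987, -0.125073); Gamma_xxx = 0.554402, Gamma_xxy = 0.000000, Gamma_xyy = -0.022452, Gamma_yxx = 0.000402, Gamma_yxy = 0.000000, Gamma_yyy = -0.000016; k4 = (0.940987, -0.125073, -0.490548, -0.000356)
  Y <- Y + (h/6)(k1 + 2k2 + 2k3 + k4): x = 1.5427, y = -0.0625, dx/dtau = 0.9419, dy/dtau = -0.1251
step 3:
  k1: at (x, y) = (1.542740, -0.062510), (dx/dtau, dy/dtau) = (0.941928, -0.125072); Gamma_xxx = 0.554352, Gamma_xxy = 0.000000, Gamma_xyy = -0.022462, Gamma_yxx = 0.000403, Gamma_yxy = 0.000000, Gamma_yyy = -0.000016; k1 = (0.941928, -0.125072, -0.491485, -0.000357)
  k2: at (x, y) = (1.660481, -0.078144), (dx/dtau, dy/dtau) = (0.880492, -0.125117); Gamma_xxx = 0.559942, Gamma_xxy = 0.000000, Gamma_xyy = -0.026352, Gamma_yxx = 0.000594, Gamma_yxy = 0.000000, Gamma_yyy = -0.000028; k2 = (0.880492, -0.125117, -0.433692, -0.000460)
  k3: at (x, y) = (1.652802, -0.078150), (dx/dtau, dy/dtau) = (0.887716, -0.125130); Gamma_xxx = 0.559681, Gamma_xxy = 0.000000, Gamma_xyy = -0.026464, Gamma_yxx = 0.000596, Gamma_yxy = 0.000000, Gamma_yyy = -0.000028; k3 = (0.887716, -0.125130, -0.440637, -0.000470)
  k4: at (x, y) = (1.764670, -0.093793), (dx/dtau, dy/dtau) = (0.831769, -0.125190); Gamma_xxx = 0.562209, Gamma_xxy = 0.000000, Gamma_xyy = -0.029882, Gamma_yxx = 0.000809, Gamma_yxy = 0.000000, Gamma_yyy = -0.000043; k4 = (0.831769, -0.125190, -0.388490, -0.000559)
  Y <- Y + (h/6)(k1 + 2k2 + 2k3 + k4): x = 1.7640, y = -0.0938, dx/dtau = 0.8324, dy/dtau = -0.1252

Answer: x = 1.7640, y = -0.0938, dx/dtau = 0.8324, dy/dtau = -0.1252
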